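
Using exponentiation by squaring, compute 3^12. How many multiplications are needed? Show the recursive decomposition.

Computing 3^12 by squaring (build up from 3^1; each line after the first costs one multiplication):

3^1 = 3
3^2 = (3^1)^2 = 3^2 = 9
3^3 = 3 * 3^2 = 3 * 9 = 27
3^6 = (3^3)^2 = 27^2 = 729
3^12 = (3^6)^2 = 729^2 = 531441

Result: 531441
Multiplications needed: 4 (4 lines after 3^1)

3^12 = 531441. Using exponentiation by squaring, this requires 4 multiplications. The key idea: if the exponent is even, square the half-power; if odd, multiply by the base once.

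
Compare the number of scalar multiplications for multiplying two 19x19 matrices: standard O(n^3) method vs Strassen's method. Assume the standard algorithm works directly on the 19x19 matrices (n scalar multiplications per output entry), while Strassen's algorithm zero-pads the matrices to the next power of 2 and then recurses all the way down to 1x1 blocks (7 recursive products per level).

Matrix multiplication for 19x19 matrices:

Strassen's algorithm requires power-of-2 dimensions. Pad 19x19 to 32x32 (next power of 2).

Standard algorithm: 19^3 = 6859 multiplications
Strassen's algorithm: 7^(log2(32)) = 7^5 = 16807 multiplications
Difference: 6859 - 16807 = -9948 (Strassen uses MORE here due to padding overhead — for small or just-over-power-of-2 n, padding can outweigh the per-level savings)

Standard: 6859 multiplications (19^3). Strassen: 16807 multiplications (7^5, after padding to 32x32). Strassen reduces 8 recursive multiplications to 7 at each level.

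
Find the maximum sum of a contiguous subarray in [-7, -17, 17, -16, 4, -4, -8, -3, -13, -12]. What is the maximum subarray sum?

Using Kadane's algorithm on [-7, -17, 17, -16, 4, -4, -8, -3, -13, -12]:

Scanning through the array:
Position 1 (value -17): max_ending_here = -17, max_so_far = -7
Position 2 (value 17): max_ending_here = 17, max_so_far = 17
Position 3 (value -16): max_ending_here = 1, max_so_far = 17
Position 4 (value 4): max_ending_here = 5, max_so_far = 17
Position 5 (value -4): max_ending_here = 1, max_so_far = 17
Position 6 (value -8): max_ending_here = -7, max_so_far = 17
Position 7 (value -3): max_ending_here = -3, max_so_far = 17
Position 8 (value -13): max_ending_here = -13, max_so_far = 17
Position 9 (value -12): max_ending_here = -12, max_so_far = 17

Maximum subarray: [17]
Maximum sum: 17

The maximum subarray is [17] with sum 17. This subarray runs from index 2 to index 2.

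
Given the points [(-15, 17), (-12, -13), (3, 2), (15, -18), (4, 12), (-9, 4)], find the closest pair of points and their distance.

Computing all pairwise distances among 6 points:

d((-15, 17), (-12, -13)) = 30.1496
d((-15, 17), (3, 2)) = 23.4307
d((-15, 17), (15, -18)) = 46.0977
d((-15, 17), (4, 12)) = 19.6469
d((-15, 17), (-9, 4)) = 14.3178
d((-12, -13), (3, 2)) = 21.2132
d((-12, -13), (15, -18)) = 27.4591
d((-12, -13), (4, 12)) = 29.6816
d((-12, -13), (-9, 4)) = 17.2627
d((3, 2), (15, -18)) = 23.3238
d((3, 2), (4, 12)) = 10.0499 <-- minimum
d((3, 2), (-9, 4)) = 12.1655
d((15, -18), (4, 12)) = 31.9531
d((15, -18), (-9, 4)) = 32.5576
d((4, 12), (-9, 4)) = 15.2643

Closest pair: (3, 2) and (4, 12) with distance 10.0499

The closest pair is (3, 2) and (4, 12) with Euclidean distance 10.0499. For 6 points, brute-force pairwise comparison is shown above. For large n, the divide-and-conquer algorithm (sort by x, recurse on halves, check the dividing strip) achieves O(n log n).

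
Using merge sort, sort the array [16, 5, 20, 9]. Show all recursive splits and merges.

Merge sort trace:

Split: [16, 5, 20, 9] -> [16, 5] and [20, 9]
  Split: [16, 5] -> [16] and [5]
  Merge: [16] + [5] -> [5, 16]
  Split: [20, 9] -> [20] and [9]
  Merge: [20] + [9] -> [9, 20]
Merge: [5, 16] + [9, 20] -> [5, 9, 16, 20]

Final sorted array: [5, 9, 16, 20]

The merge sort proceeds by recursively splitting the array and merging sorted halves.
After all merges, the sorted array is [5, 9, 16, 20].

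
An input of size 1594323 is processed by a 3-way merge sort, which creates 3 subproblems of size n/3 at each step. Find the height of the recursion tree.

For divide and conquer with division factor 3:

Problem sizes at each level:
Level 0: 1594323
Level 1: 531441
Level 2: 177147
Level 3: 59049
Level 4: 19683
Level 5: 6561
Level 6: 2187
Level 7: 729
Level 8: 243
Level 9: 81
Level 10: 27
Level 11: 9
Level 12: 3
Level 13: 1

The root is level 0 and the size-1 base case is level 13 (the tree spans levels 0 through 13, i.e. 14 levels counting the root), so the depth is the number of divisions: log_3(1594323) = 13

The recursion tree depth is log_3(1594323) = 13. At each level, the problem size is divided by 3, so it takes 13 divisions to reduce to a base case of size 1. The algorithm makes 3 recursive calls at each level.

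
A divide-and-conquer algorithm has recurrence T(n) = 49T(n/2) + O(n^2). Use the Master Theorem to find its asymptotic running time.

Master Theorem for T(n) = 49T(n/2) + O(n^2):

a = 49, b = 2, c = 2
log_b(a) = log_2(49) = 5.6147

Case 1: c = 2 < log_2(49) = 5.6147
T(n) = O(n^(log_2 49))

For T(n) = 49T(n/2) + O(n^2): log_2(49) = 5.6147. This is Case 1 of the Master Theorem (c < log_b(a), work dominated by leaves), giving O(n^(log_2 49)).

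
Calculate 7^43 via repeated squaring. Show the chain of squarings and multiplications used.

Computing 7^43 by squaring (build up from 7^1; each line after the first costs one multiplication):

7^1 = 7
7^2 = (7^1)^2 = 7^2 = 49
7^4 = (7^2)^2 = 49^2 = 2401
7^5 = 7 * 7^4 = 7 * 2401 = 16807
7^10 = (7^5)^2 = 16807^2 = 282475249
7^20 = (7^10)^2 = 282475249^2 = 79792266297612001
7^21 = 7 * 7^20 = 7 * 79792266297612001 = 558545864083284007
7^42 = (7^21)^2 = 558545864083284007^2 = 311973482284542371301330321821976049
7^43 = 7 * 7^42 = 7 * 311973482284542371301330321821976049 = 2183814375991796599109312252753832343

Result: 2183814375991796599109312252753832343
Multiplications needed: 8 (8 lines after 7^1)

7^43 = 2183814375991796599109312252753832343. Using exponentiation by squaring, this requires 8 multiplications. The key idea: if the exponent is even, square the half-power; if odd, multiply by the base once.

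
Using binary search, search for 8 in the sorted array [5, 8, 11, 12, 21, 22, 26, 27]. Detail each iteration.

Binary search for 8 in [5, 8, 11, 12, 21, 22, 26, 27]:

lo=0, hi=7, mid=3, arr[mid]=12 -> 12 > 8, search left half
lo=0, hi=2, mid=1, arr[mid]=8 -> Found target at index 1!

Binary search finds 8 at index 1 after 2 comparisons. The search repeatedly halves the search space by comparing with the middle element.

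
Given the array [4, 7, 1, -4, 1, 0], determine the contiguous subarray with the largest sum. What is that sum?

Using Kadane's algorithm on [4, 7, 1, -4, 1, 0]:

Scanning through the array:
Position 1 (value 7): max_ending_here = 11, max_so_far = 11
Position 2 (value 1): max_ending_here = 12, max_so_far = 12
Position 3 (value -4): max_ending_here = 8, max_so_far = 12
Position 4 (value 1): max_ending_here = 9, max_so_far = 12
Position 5 (value 0): max_ending_here = 9, max_so_far = 12

Maximum subarray: [4, 7, 1]
Maximum sum: 12

The maximum subarray is [4, 7, 1] with sum 12. This subarray runs from index 0 to index 2.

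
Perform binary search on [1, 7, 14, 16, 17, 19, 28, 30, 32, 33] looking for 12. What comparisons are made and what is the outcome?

Binary search for 12 in [1, 7, 14, 16, 17, 19, 28, 30, 32, 33]:

lo=0, hi=9, mid=4, arr[mid]=17 -> 17 > 12, search left half
lo=0, hi=3, mid=1, arr[mid]=7 -> 7 < 12, search right half
lo=2, hi=3, mid=2, arr[mid]=14 -> 14 > 12, search left half
lo=2 > hi=1, target 12 not found

Binary search determines that 12 is not in the array after 3 comparisons. The search space was exhausted without finding the target.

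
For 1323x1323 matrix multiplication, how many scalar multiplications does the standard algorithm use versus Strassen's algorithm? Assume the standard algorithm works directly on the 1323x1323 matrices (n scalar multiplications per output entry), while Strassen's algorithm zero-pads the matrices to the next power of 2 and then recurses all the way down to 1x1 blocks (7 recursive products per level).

Matrix multiplication for 1323x1323 matrices:

Strassen's algorithm requires power-of-2 dimensions. Pad 1323x1323 to 2048x2048 (next power of 2).

Standard algorithm: 1323^3 = 2315685267 multiplications
Strassen's algorithm: 7^(log2(2048)) = 7^11 = 1977326743 multiplications
Savings: 2315685267 - 1977326743 = 338358524 multiplications

Standard: 2315685267 multiplications (1323^3). Strassen: 1977326743 multiplications (7^11, after padding to 2048x2048). Strassen reduces 8 recursive multiplications to 7 at each level.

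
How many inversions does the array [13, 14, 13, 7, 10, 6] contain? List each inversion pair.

Finding inversions in [13, 14, 13, 7, 10, 6]:

(0, 3): arr[0]=13 > arr[3]=7
(0, 4): arr[0]=13 > arr[4]=10
(0, 5): arr[0]=13 > arr[5]=6
(1, 2): arr[1]=14 > arr[2]=13
(1, 3): arr[1]=14 > arr[3]=7
(1, 4): arr[1]=14 > arr[4]=10
(1, 5): arr[1]=14 > arr[5]=6
(2, 3): arr[2]=13 > arr[3]=7
(2, 4): arr[2]=13 > arr[4]=10
(2, 5): arr[2]=13 > arr[5]=6
(3, 5): arr[3]=7 > arr[5]=6
(4, 5): arr[4]=10 > arr[5]=6

Total inversions: 12

The array has 12 inversion(s): (0,3), (0,4), (0,5), (1,2), (1,3), (1,4), (1,5), (2,3), (2,4), (2,5), (3,5), (4,5). Each pair (i,j) satisfies i < j and arr[i] > arr[j].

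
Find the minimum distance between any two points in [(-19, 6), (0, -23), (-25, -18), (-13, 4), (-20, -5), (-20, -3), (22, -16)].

Computing all pairwise distances among 7 points:

d((-19, 6), (0, -23)) = 34.6699
d((-19, 6), (-25, -18)) = 24.7386
d((-19, 6), (-13, 4)) = 6.3246
d((-19, 6), (-20, -5)) = 11.0454
d((-19, 6), (-20, -3)) = 9.0554
d((-19, 6), (22, -16)) = 46.5296
d((0, -23), (-25, -18)) = 25.4951
d((0, -23), (-13, 4)) = 29.9666
d((0, -23), (-20, -5)) = 26.9072
d((0, -23), (-20, -3)) = 28.2843
d((0, -23), (22, -16)) = 23.0868
d((-25, -18), (-13, 4)) = 25.0599
d((-25, -18), (-20, -5)) = 13.9284
d((-25, -18), (-20, -3)) = 15.8114
d((-25, -18), (22, -16)) = 47.0425
d((-13, 4), (-20, -5)) = 11.4018
d((-13, 4), (-20, -3)) = 9.8995
d((-13, 4), (22, -16)) = 40.3113
d((-20, -5), (-20, -3)) = 2.0 <-- minimum
d((-20, -5), (22, -16)) = 43.4166
d((-20, -3), (22, -16)) = 43.9659

Closest pair: (-20, -5) and (-20, -3) with distance 2.0

The closest pair is (-20, -5) and (-20, -3) with Euclidean distance 2.0. For 7 points, brute-force pairwise comparison is shown above. For large n, the divide-and-conquer algorithm (sort by x, recurse on halves, check the dividing strip) achieves O(n log n).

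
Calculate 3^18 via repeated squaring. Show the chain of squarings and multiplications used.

Computing 3^18 by squaring (build up from 3^1; each line after the first costs one multiplication):

3^1 = 3
3^2 = (3^1)^2 = 3^2 = 9
3^4 = (3^2)^2 = 9^2 = 81
3^8 = (3^4)^2 = 81^2 = 6561
3^9 = 3 * 3^8 = 3 * 6561 = 19683
3^18 = (3^9)^2 = 19683^2 = 387420489

Result: 387420489
Multiplications needed: 5 (5 lines after 3^1)

3^18 = 387420489. Using exponentiation by squaring, this requires 5 multiplications. The key idea: if the exponent is even, square the half-power; if odd, multiply by the base once.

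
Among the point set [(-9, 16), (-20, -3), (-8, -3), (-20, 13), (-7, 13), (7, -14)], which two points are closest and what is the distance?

Computing all pairwise distances among 6 points:

d((-9, 16), (-20, -3)) = 21.9545
d((-9, 16), (-8, -3)) = 19.0263
d((-9, 16), (-20, 13)) = 11.4018
d((-9, 16), (-7, 13)) = 3.6056 <-- minimum
d((-9, 16), (7, -14)) = 34.0
d((-20, -3), (-8, -3)) = 12.0
d((-20, -3), (-20, 13)) = 16.0
d((-20, -3), (-7, 13)) = 20.6155
d((-20, -3), (7, -14)) = 29.1548
d((-8, -3), (-20, 13)) = 20.0
d((-8, -3), (-7, 13)) = 16.0312
d((-8, -3), (7, -14)) = 18.6011
d((-20, 13), (-7, 13)) = 13.0
d((-20, 13), (7, -14)) = 38.1838
d((-7, 13), (7, -14)) = 30.4138

Closest pair: (-9, 16) and (-7, 13) with distance 3.6056

The closest pair is (-9, 16) and (-7, 13) with Euclidean distance 3.6056. For 6 points, brute-force pairwise comparison is shown above. For large n, the divide-and-conquer algorithm (sort by x, recurse on halves, check the dividing strip) achieves O(n log n).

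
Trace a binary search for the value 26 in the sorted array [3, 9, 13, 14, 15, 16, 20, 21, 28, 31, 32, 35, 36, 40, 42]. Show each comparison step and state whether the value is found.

Binary search for 26 in [3, 9, 13, 14, 15, 16, 20, 21, 28, 31, 32, 35, 36, 40, 42]:

lo=0, hi=14, mid=7, arr[mid]=21 -> 21 < 26, search right half
lo=8, hi=14, mid=11, arr[mid]=35 -> 35 > 26, search left half
lo=8, hi=10, mid=9, arr[mid]=31 -> 31 > 26, search left half
lo=8, hi=8, mid=8, arr[mid]=28 -> 28 > 26, search left half
lo=8 > hi=7, target 26 not found

Binary search determines that 26 is not in the array after 4 comparisons. The search space was exhausted without finding the target.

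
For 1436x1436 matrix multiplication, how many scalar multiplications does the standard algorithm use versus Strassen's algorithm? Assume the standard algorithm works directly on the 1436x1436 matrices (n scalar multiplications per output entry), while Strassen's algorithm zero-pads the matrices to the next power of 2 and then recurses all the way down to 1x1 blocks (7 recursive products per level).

Matrix multiplication for 1436x1436 matrices:

Strassen's algorithm requires power-of-2 dimensions. Pad 1436x1436 to 2048x2048 (next power of 2).

Standard algorithm: 1436^3 = 2961169856 multiplications
Strassen's algorithm: 7^(log2(2048)) = 7^11 = 1977326743 multiplications
Savings: 2961169856 - 1977326743 = 983843113 multiplications

Standard: 2961169856 multiplications (1436^3). Strassen: 1977326743 multiplications (7^11, after padding to 2048x2048). Strassen reduces 8 recursive multiplications to 7 at each level.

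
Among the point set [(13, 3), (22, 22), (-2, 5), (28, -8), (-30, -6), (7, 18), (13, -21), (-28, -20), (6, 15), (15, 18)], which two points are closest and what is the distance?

Computing all pairwise distances among 10 points:

d((13, 3), (22, 22)) = 21.0238
d((13, 3), (-2, 5)) = 15.1327
d((13, 3), (28, -8)) = 18.6011
d((13, 3), (-30, -6)) = 43.9318
d((13, 3), (7, 18)) = 16.1555
d((13, 3), (13, -21)) = 24.0
d((13, 3), (-28, -20)) = 47.0106
d((13, 3), (6, 15)) = 13.8924
d((13, 3), (15, 18)) = 15.1327
d((22, 22), (-2, 5)) = 29.4109
d((22, 22), (28, -8)) = 30.5941
d((22, 22), (-30, -6)) = 59.0593
d((22, 22), (7, 18)) = 15.5242
d((22, 22), (13, -21)) = 43.9318
d((22, 22), (-28, -20)) = 65.2993
d((22, 22), (6, 15)) = 17.4642
d((22, 22), (15, 18)) = 8.0623
d((-2, 5), (28, -8)) = 32.6956
d((-2, 5), (-30, -6)) = 30.0832
d((-2, 5), (7, 18)) = 15.8114
d((-2, 5), (13, -21)) = 30.0167
d((-2, 5), (-28, -20)) = 36.0694
d((-2, 5), (6, 15)) = 12.8062
d((-2, 5), (15, 18)) = 21.4009
d((28, -8), (-30, -6)) = 58.0345
d((28, -8), (7, 18)) = 33.4215
d((28, -8), (13, -21)) = 19.8494
d((28, -8), (-28, -20)) = 57.2713
d((28, -8), (6, 15)) = 31.8277
d((28, -8), (15, 18)) = 29.0689
d((-30, -6), (7, 18)) = 44.1022
d((-30, -6), (13, -21)) = 45.5412
d((-30, -6), (-28, -20)) = 14.1421
d((-30, -6), (6, 15)) = 41.6773
d((-30, -6), (15, 18)) = 51.0
d((7, 18), (13, -21)) = 39.4588
d((7, 18), (-28, -20)) = 51.6624
d((7, 18), (6, 15)) = 3.1623 <-- minimum
d((7, 18), (15, 18)) = 8.0
d((13, -21), (-28, -20)) = 41.0122
d((13, -21), (6, 15)) = 36.6742
d((13, -21), (15, 18)) = 39.0512
d((-28, -20), (6, 15)) = 48.7955
d((-28, -20), (15, 18)) = 57.3847
d((6, 15), (15, 18)) = 9.4868

Closest pair: (7, 18) and (6, 15) with distance 3.1623

The closest pair is (7, 18) and (6, 15) with Euclidean distance 3.1623. For 10 points, brute-force pairwise comparison is shown above. For large n, the divide-and-conquer algorithm (sort by x, recurse on halves, check the dividing strip) achieves O(n log n).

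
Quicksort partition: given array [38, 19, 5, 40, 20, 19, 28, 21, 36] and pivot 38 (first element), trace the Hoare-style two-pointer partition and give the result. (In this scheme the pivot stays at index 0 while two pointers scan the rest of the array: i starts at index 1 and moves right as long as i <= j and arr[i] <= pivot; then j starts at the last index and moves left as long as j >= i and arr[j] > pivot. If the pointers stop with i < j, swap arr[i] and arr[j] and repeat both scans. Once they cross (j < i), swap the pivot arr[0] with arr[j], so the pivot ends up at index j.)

Hoare-style two-pointer partition with pivot = 38:

Initial array: [38, 19, 5, 40, 20, 19, 28, 21, 36]

Pointers start at i = 1, j = 8.
i stops at index 3 (arr[3]=40 > 38), j stops at index 8 (arr[8]=36 <= 38): swap arr[3] and arr[8], array becomes [38, 19, 5, 36, 20, 19, 28, 21, 40]
i ends at 8, j ends at 7: the pointers have crossed (j < i), so scanning stops.

Swap pivot arr[0] with arr[7] to place pivot at position 7: [21, 19, 5, 36, 20, 19, 28, 38, 40]
Pivot position: 7

After partitioning with pivot 38, the array becomes [21, 19, 5, 36, 20, 19, 28, 38, 40]. The pivot is placed at index 7. All elements to the left of the pivot are <= 38, and all elements to the right are > 38.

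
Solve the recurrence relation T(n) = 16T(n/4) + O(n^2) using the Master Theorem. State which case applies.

Master Theorem for T(n) = 16T(n/4) + O(n^2):

a = 16, b = 4, c = 2
log_b(a) = log_4(16) = 2.0000

Case 2: c = 2 = log_4(16) = 2.0000
T(n) = O(n^2 log n) = O(n^2 log n)

For T(n) = 16T(n/4) + O(n^2): log_4(16) = 2.0000. This is Case 2 of the Master Theorem (c = log_b(a), equal work at all levels), giving O(n^2 log n).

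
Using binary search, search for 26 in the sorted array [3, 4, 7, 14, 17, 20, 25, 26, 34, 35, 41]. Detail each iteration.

Binary search for 26 in [3, 4, 7, 14, 17, 20, 25, 26, 34, 35, 41]:

lo=0, hi=10, mid=5, arr[mid]=20 -> 20 < 26, search right half
lo=6, hi=10, mid=8, arr[mid]=34 -> 34 > 26, search left half
lo=6, hi=7, mid=6, arr[mid]=25 -> 25 < 26, search right half
lo=7, hi=7, mid=7, arr[mid]=26 -> Found target at index 7!

Binary search finds 26 at index 7 after 4 comparisons. The search repeatedly halves the search space by comparing with the middle element.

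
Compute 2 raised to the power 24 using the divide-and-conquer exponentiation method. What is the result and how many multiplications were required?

Computing 2^24 by squaring (build up from 2^1; each line after the first costs one multiplication):

2^1 = 2
2^2 = (2^1)^2 = 2^2 = 4
2^3 = 2 * 2^2 = 2 * 4 = 8
2^6 = (2^3)^2 = 8^2 = 64
2^12 = (2^6)^2 = 64^2 = 4096
2^24 = (2^12)^2 = 4096^2 = 16777216

Result: 16777216
Multiplications needed: 5 (5 lines after 2^1)

2^24 = 16777216. Using exponentiation by squaring, this requires 5 multiplications. The key idea: if the exponent is even, square the half-power; if odd, multiply by the base once.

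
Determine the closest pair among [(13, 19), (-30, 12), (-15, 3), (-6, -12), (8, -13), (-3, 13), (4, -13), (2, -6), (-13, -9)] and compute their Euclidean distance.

Computing all pairwise distances among 9 points:

d((13, 19), (-30, 12)) = 43.566
d((13, 19), (-15, 3)) = 32.249
d((13, 19), (-6, -12)) = 36.3593
d((13, 19), (8, -13)) = 32.3883
d((13, 19), (-3, 13)) = 17.088
d((13, 19), (4, -13)) = 33.2415
d((13, 19), (2, -6)) = 27.313
d((13, 19), (-13, -9)) = 38.2099
d((-30, 12), (-15, 3)) = 17.4929
d((-30, 12), (-6, -12)) = 33.9411
d((-30, 12), (8, -13)) = 45.4863
d((-30, 12), (-3, 13)) = 27.0185
d((-30, 12), (4, -13)) = 42.2019
d((-30, 12), (2, -6)) = 36.7151
d((-30, 12), (-13, -9)) = 27.0185
d((-15, 3), (-6, -12)) = 17.4929
d((-15, 3), (8, -13)) = 28.0179
d((-15, 3), (-3, 13)) = 15.6205
d((-15, 3), (4, -13)) = 24.8395
d((-15, 3), (2, -6)) = 19.2354
d((-15, 3), (-13, -9)) = 12.1655
d((-6, -12), (8, -13)) = 14.0357
d((-6, -12), (-3, 13)) = 25.1794
d((-6, -12), (4, -13)) = 10.0499
d((-6, -12), (2, -6)) = 10.0
d((-6, -12), (-13, -9)) = 7.6158
d((8, -13), (-3, 13)) = 28.2312
d((8, -13), (4, -13)) = 4.0 <-- minimum
d((8, -13), (2, -6)) = 9.2195
d((8, -13), (-13, -9)) = 21.3776
d((-3, 13), (4, -13)) = 26.9258
d((-3, 13), (2, -6)) = 19.6469
d((-3, 13), (-13, -9)) = 24.1661
d((4, -13), (2, -6)) = 7.2801
d((4, -13), (-13, -9)) = 17.4642
d((2, -6), (-13, -9)) = 15.2971

Closest pair: (8, -13) and (4, -13) with distance 4.0

The closest pair is (8, -13) and (4, -13) with Euclidean distance 4.0. For 9 points, brute-force pairwise comparison is shown above. For large n, the divide-and-conquer algorithm (sort by x, recurse on halves, check the dividing strip) achieves O(n log n).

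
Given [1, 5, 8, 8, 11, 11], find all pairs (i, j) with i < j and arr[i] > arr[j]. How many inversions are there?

Finding inversions in [1, 5, 8, 8, 11, 11]:


Total inversions: 0

The array has 0 inversions. It is already sorted.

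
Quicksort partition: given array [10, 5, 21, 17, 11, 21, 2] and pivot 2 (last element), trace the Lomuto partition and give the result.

Lomuto partition with pivot = 2:

Initial array: [10, 5, 21, 17, 11, 21, 2]

arr[0]=10 > 2: no swap
arr[1]=5 > 2: no swap
arr[2]=21 > 2: no swap
arr[3]=17 > 2: no swap
arr[4]=11 > 2: no swap
arr[5]=21 > 2: no swap

Place pivot at position 0: [2, 5, 21, 17, 11, 21, 10]
Pivot position: 0

After partitioning with pivot 2, the array becomes [2, 5, 21, 17, 11, 21, 10]. The pivot is placed at index 0. All elements to the left of the pivot are <= 2, and all elements to the right are > 2.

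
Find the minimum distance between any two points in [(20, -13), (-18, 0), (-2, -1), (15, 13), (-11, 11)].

Computing all pairwise distances among 5 points:

d((20, -13), (-18, 0)) = 40.1622
d((20, -13), (-2, -1)) = 25.0599
d((20, -13), (15, 13)) = 26.4764
d((20, -13), (-11, 11)) = 39.2046
d((-18, 0), (-2, -1)) = 16.0312
d((-18, 0), (15, 13)) = 35.4683
d((-18, 0), (-11, 11)) = 13.0384 <-- minimum
d((-2, -1), (15, 13)) = 22.0227
d((-2, -1), (-11, 11)) = 15.0
d((15, 13), (-11, 11)) = 26.0768

Closest pair: (-18, 0) and (-11, 11) with distance 13.0384

The closest pair is (-18, 0) and (-11, 11) with Euclidean distance 13.0384. For 5 points, brute-force pairwise comparison is shown above. For large n, the divide-and-conquer algorithm (sort by x, recurse on halves, check the dividing strip) achieves O(n log n).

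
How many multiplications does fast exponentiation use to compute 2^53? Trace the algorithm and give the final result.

Computing 2^53 by squaring (build up from 2^1; each line after the first costs one multiplication):

2^1 = 2
2^2 = (2^1)^2 = 2^2 = 4
2^3 = 2 * 2^2 = 2 * 4 = 8
2^6 = (2^3)^2 = 8^2 = 64
2^12 = (2^6)^2 = 64^2 = 4096
2^13 = 2 * 2^12 = 2 * 4096 = 8192
2^26 = (2^13)^2 = 8192^2 = 67108864
2^52 = (2^26)^2 = 67108864^2 = 4503599627370496
2^53 = 2 * 2^52 = 2 * 4503599627370496 = 9007199254740992

Result: 9007199254740992
Multiplications needed: 8 (8 lines after 2^1)

2^53 = 9007199254740992. Using exponentiation by squaring, this requires 8 multiplications. The key idea: if the exponent is even, square the half-power; if odd, multiply by the base once.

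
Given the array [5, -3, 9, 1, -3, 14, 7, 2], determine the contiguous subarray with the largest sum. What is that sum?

Using Kadane's algorithm on [5, -3, 9, 1, -3, 14, 7, 2]:

Scanning through the array:
Position 1 (value -3): max_ending_here = 2, max_so_far = 5
Position 2 (value 9): max_ending_here = 11, max_so_far = 11
Position 3 (value 1): max_ending_here = 12, max_so_far = 12
Position 4 (value -3): max_ending_here = 9, max_so_far = 12
Position 5 (value 14): max_ending_here = 23, max_so_far = 23
Position 6 (value 7): max_ending_here = 30, max_so_far = 30
Position 7 (value 2): max_ending_here = 32, max_so_far = 32

Maximum subarray: [5, -3, 9, 1, -3, 14, 7, 2]
Maximum sum: 32

The maximum subarray is [5, -3, 9, 1, -3, 14, 7, 2] with sum 32. This subarray runs from index 0 to index 7.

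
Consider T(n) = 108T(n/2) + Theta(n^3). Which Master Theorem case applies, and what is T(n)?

Master Theorem for T(n) = 108T(n/2) + O(n^3):

a = 108, b = 2, c = 3
log_b(a) = log_2(108) = 6.7549

Case 1: c = 3 < log_2(108) = 6.7549
T(n) = O(n^(log_2 108))

For T(n) = 108T(n/2) + O(n^3): log_2(108) = 6.7549. This is Case 1 of the Master Theorem (c < log_b(a), work dominated by leaves), giving O(n^(log_2 108)).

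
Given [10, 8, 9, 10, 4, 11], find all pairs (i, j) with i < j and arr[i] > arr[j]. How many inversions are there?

Finding inversions in [10, 8, 9, 10, 4, 11]:

(0, 1): arr[0]=10 > arr[1]=8
(0, 2): arr[0]=10 > arr[2]=9
(0, 4): arr[0]=10 > arr[4]=4
(1, 4): arr[1]=8 > arr[4]=4
(2, 4): arr[2]=9 > arr[4]=4
(3, 4): arr[3]=10 > arr[4]=4

Total inversions: 6

The array has 6 inversion(s): (0,1), (0,2), (0,4), (1,4), (2,4), (3,4). Each pair (i,j) satisfies i < j and arr[i] > arr[j].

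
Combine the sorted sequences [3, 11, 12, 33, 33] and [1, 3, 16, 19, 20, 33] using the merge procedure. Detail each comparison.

Merging process:

Compare 3 vs 1: take 1 from right. Merged: [1]
Compare 3 vs 3: take 3 from left. Merged: [1, 3]
Compare 11 vs 3: take 3 from right. Merged: [1, 3, 3]
Compare 11 vs 16: take 11 from left. Merged: [1, 3, 3, 11]
Compare 12 vs 16: take 12 from left. Merged: [1, 3, 3, 11, 12]
Compare 33 vs 16: take 16 from right. Merged: [1, 3, 3, 11, 12, 16]
Compare 33 vs 19: take 19 from right. Merged: [1, 3, 3, 11, 12, 16, 19]
Compare 33 vs 20: take 20 from right. Merged: [1, 3, 3, 11, 12, 16, 19, 20]
Compare 33 vs 33: take 33 from left. Merged: [1, 3, 3, 11, 12, 16, 19, 20, 33]
Compare 33 vs 33: take 33 from left. Merged: [1, 3, 3, 11, 12, 16, 19, 20, 33, 33]
Append remaining from right: [33]. Merged: [1, 3, 3, 11, 12, 16, 19, 20, 33, 33, 33]

Final merged array: [1, 3, 3, 11, 12, 16, 19, 20, 33, 33, 33]
Total comparisons: 10

The merged array is [1, 3, 3, 11, 12, 16, 19, 20, 33, 33, 33], requiring 10 comparisons. The merge step runs in O(n) time where n is the total number of elements.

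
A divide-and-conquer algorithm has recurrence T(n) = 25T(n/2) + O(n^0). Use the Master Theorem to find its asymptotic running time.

Master Theorem for T(n) = 25T(n/2) + O(n^0):

a = 25, b = 2, c = 0
log_b(a) = log_2(25) = 4.6439

Case 1: c = 0 < log_2(25) = 4.6439
T(n) = O(n^(log_2 25))

For T(n) = 25T(n/2) + O(n^0): log_2(25) = 4.6439. This is Case 1 of the Master Theorem (c < log_b(a), work dominated by leaves), giving O(n^(log_2 25)).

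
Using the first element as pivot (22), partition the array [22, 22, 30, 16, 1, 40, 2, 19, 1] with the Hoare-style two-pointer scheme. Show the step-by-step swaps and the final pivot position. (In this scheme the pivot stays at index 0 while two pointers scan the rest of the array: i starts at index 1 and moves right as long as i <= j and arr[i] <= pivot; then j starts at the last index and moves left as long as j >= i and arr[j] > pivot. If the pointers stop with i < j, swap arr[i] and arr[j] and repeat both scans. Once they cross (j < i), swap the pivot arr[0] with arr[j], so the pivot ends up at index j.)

Hoare-style two-pointer partition with pivot = 22:

Initial array: [22, 22, 30, 16, 1, 40, 2, 19, 1]

Pointers start at i = 1, j = 8.
i stops at index 2 (arr[2]=30 > 22), j stops at index 8 (arr[8]=1 <= 22): swap arr[2] and arr[8], array becomes [22, 22, 1, 16, 1, 40, 2, 19, 30]
i stops at index 5 (arr[5]=40 > 22), j stops at index 7 (arr[7]=19 <= 22): swap arr[5] and arr[7], array becomes [22, 22, 1, 16, 1, 19, 2, 40, 30]
i ends at 7, j ends at 6: the pointers have crossed (j < i), so scanning stops.

Swap pivot arr[0] with arr[6] to place pivot at position 6: [2, 22, 1, 16, 1, 19, 22, 40, 30]
Pivot position: 6

After partitioning with pivot 22, the array becomes [2, 22, 1, 16, 1, 19, 22, 40, 30]. The pivot is placed at index 6. All elements to the left of the pivot are <= 22, and all elements to the right are > 22.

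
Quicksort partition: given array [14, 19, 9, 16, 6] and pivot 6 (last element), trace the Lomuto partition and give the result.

Lomuto partition with pivot = 6:

Initial array: [14, 19, 9, 16, 6]

arr[0]=14 > 6: no swap
arr[1]=19 > 6: no swap
arr[2]=9 > 6: no swap
arr[3]=16 > 6: no swap

Place pivot at position 0: [6, 19, 9, 16, 14]
Pivot position: 0

After partitioning with pivot 6, the array becomes [6, 19, 9, 16, 14]. The pivot is placed at index 0. All elements to the left of the pivot are <= 6, and all elements to the right are > 6.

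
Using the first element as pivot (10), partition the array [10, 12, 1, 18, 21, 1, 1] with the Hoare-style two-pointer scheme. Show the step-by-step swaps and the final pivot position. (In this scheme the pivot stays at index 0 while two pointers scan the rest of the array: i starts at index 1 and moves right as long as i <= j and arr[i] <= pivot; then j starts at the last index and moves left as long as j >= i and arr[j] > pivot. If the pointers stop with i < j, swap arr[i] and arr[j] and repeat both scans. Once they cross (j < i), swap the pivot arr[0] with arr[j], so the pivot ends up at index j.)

Hoare-style two-pointer partition with pivot = 10:

Initial array: [10, 12, 1, 18, 21, 1, 1]

Pointers start at i = 1, j = 6.
i stops at index 1 (arr[1]=12 > 10), j stops at index 6 (arr[6]=1 <= 10): swap arr[1] and arr[6], array becomes [10, 1, 1, 18, 21, 1, 12]
i stops at index 3 (arr[3]=18 > 10), j stops at index 5 (arr[5]=1 <= 10): swap arr[3] and arr[5], array becomes [10, 1, 1, 1, 21, 18, 12]
i ends at 4, j ends at 3: the pointers have crossed (j < i), so scanning stops.

Swap pivot arr[0] with arr[3] to place pivot at position 3: [1, 1, 1, 10, 21, 18, 12]
Pivot position: 3

After partitioning with pivot 10, the array becomes [1, 1, 1, 10, 21, 18, 12]. The pivot is placed at index 3. All elements to the left of the pivot are <= 10, and all elements to the right are > 10.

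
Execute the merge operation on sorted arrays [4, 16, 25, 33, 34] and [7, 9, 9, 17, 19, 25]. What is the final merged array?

Merging process:

Compare 4 vs 7: take 4 from left. Merged: [4]
Compare 16 vs 7: take 7 from right. Merged: [4, 7]
Compare 16 vs 9: take 9 from right. Merged: [4, 7, 9]
Compare 16 vs 9: take 9 from right. Merged: [4, 7, 9, 9]
Compare 16 vs 17: take 16 from left. Merged: [4, 7, 9, 9, 16]
Compare 25 vs 17: take 17 from right. Merged: [4, 7, 9, 9, 16, 17]
Compare 25 vs 19: take 19 from right. Merged: [4, 7, 9, 9, 16, 17, 19]
Compare 25 vs 25: take 25 from left. Merged: [4, 7, 9, 9, 16, 17, 19, 25]
Compare 33 vs 25: take 25 from right. Merged: [4, 7, 9, 9, 16, 17, 19, 25, 25]
Append remaining from left: [33, 34]. Merged: [4, 7, 9, 9, 16, 17, 19, 25, 25, 33, 34]

Final merged array: [4, 7, 9, 9, 16, 17, 19, 25, 25, 33, 34]
Total comparisons: 9

The merged array is [4, 7, 9, 9, 16, 17, 19, 25, 25, 33, 34], requiring 9 comparisons. The merge step runs in O(n) time where n is the total number of elements.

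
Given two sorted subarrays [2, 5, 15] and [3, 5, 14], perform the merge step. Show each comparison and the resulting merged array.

Merging process:

Compare 2 vs 3: take 2 from left. Merged: [2]
Compare 5 vs 3: take 3 from right. Merged: [2, 3]
Compare 5 vs 5: take 5 from left. Merged: [2, 3, 5]
Compare 15 vs 5: take 5 from right. Merged: [2, 3, 5, 5]
Compare 15 vs 14: take 14 from right. Merged: [2, 3, 5, 5, 14]
Append remaining from left: [15]. Merged: [2, 3, 5, 5, 14, 15]

Final merged array: [2, 3, 5, 5, 14, 15]
Total comparisons: 5

The merged array is [2, 3, 5, 5, 14, 15], requiring 5 comparisons. The merge step runs in O(n) time where n is the total number of elements.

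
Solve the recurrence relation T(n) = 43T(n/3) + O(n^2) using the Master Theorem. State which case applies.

Master Theorem for T(n) = 43T(n/3) + O(n^2):

a = 43, b = 3, c = 2
log_b(a) = log_3(43) = 3.4236

Case 1: c = 2 < log_3(43) = 3.4236
T(n) = O(n^(log_3 43))

For T(n) = 43T(n/3) + O(n^2): log_3(43) = 3.4236. This is Case 1 of the Master Theorem (c < log_b(a), work dominated by leaves), giving O(n^(log_3 43)).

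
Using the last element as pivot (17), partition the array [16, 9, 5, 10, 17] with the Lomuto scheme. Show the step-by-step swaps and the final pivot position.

Lomuto partition with pivot = 17:

Initial array: [16, 9, 5, 10, 17]

arr[0]=16 <= 17: swap with position 0, array becomes [16, 9, 5, 10, 17]
arr[1]=9 <= 17: swap with position 1, array becomes [16, 9, 5, 10, 17]
arr[2]=5 <= 17: swap with position 2, array becomes [16, 9, 5, 10, 17]
arr[3]=10 <= 17: swap with position 3, array becomes [16, 9, 5, 10, 17]

Place pivot at position 4: [16, 9, 5, 10, 17]
Pivot position: 4

After partitioning with pivot 17, the array becomes [16, 9, 5, 10, 17]. The pivot is placed at index 4. All elements to the left of the pivot are <= 17, and all elements to the right are > 17.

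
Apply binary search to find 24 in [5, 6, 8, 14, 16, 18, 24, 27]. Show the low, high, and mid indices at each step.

Binary search for 24 in [5, 6, 8, 14, 16, 18, 24, 27]:

lo=0, hi=7, mid=3, arr[mid]=14 -> 14 < 24, search right half
lo=4, hi=7, mid=5, arr[mid]=18 -> 18 < 24, search right half
lo=6, hi=7, mid=6, arr[mid]=24 -> Found target at index 6!

Binary search finds 24 at index 6 after 3 comparisons. The search repeatedly halves the search space by comparing with the middle element.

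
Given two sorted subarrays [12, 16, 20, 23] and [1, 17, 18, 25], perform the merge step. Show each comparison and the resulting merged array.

Merging process:

Compare 12 vs 1: take 1 from right. Merged: [1]
Compare 12 vs 17: take 12 from left. Merged: [1, 12]
Compare 16 vs 17: take 16 from left. Merged: [1, 12, 16]
Compare 20 vs 17: take 17 from right. Merged: [1, 12, 16, 17]
Compare 20 vs 18: take 18 from right. Merged: [1, 12, 16, 17, 18]
Compare 20 vs 25: take 20 from left. Merged: [1, 12, 16, 17, 18, 20]
Compare 23 vs 25: take 23 from left. Merged: [1, 12, 16, 17, 18, 20, 23]
Append remaining from right: [25]. Merged: [1, 12, 16, 17, 18, 20, 23, 25]

Final merged array: [1, 12, 16, 17, 18, 20, 23, 25]
Total comparisons: 7

The merged array is [1, 12, 16, 17, 18, 20, 23, 25], requiring 7 comparisons. The merge step runs in O(n) time where n is the total number of elements.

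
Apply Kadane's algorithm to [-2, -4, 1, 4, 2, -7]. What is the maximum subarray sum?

Using Kadane's algorithm on [-2, -4, 1, 4, 2, -7]:

Scanning through the array:
Position 1 (value -4): max_ending_here = -4, max_so_far = -2
Position 2 (value 1): max_ending_here = 1, max_so_far = 1
Position 3 (value 4): max_ending_here = 5, max_so_far = 5
Position 4 (value 2): max_ending_here = 7, max_so_far = 7
Position 5 (value -7): max_ending_here = 0, max_so_far = 7

Maximum subarray: [1, 4, 2]
Maximum sum: 7

The maximum subarray is [1, 4, 2] with sum 7. This subarray runs from index 2 to index 4.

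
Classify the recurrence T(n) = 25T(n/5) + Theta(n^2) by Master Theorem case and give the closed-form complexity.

Master Theorem for T(n) = 25T(n/5) + O(n^2):

a = 25, b = 5, c = 2
log_b(a) = log_5(25) = 2.0000

Case 2: c = 2 = log_5(25) = 2.0000
T(n) = O(n^2 log n) = O(n^2 log n)

For T(n) = 25T(n/5) + O(n^2): log_5(25) = 2.0000. This is Case 2 of the Master Theorem (c = log_b(a), equal work at all levels), giving O(n^2 log n).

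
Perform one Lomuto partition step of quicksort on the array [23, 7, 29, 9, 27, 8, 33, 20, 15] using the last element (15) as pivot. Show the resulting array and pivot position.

Lomuto partition with pivot = 15:

Initial array: [23, 7, 29, 9, 27, 8, 33, 20, 15]

arr[0]=23 > 15: no swap
arr[1]=7 <= 15: swap with position 0, array becomes [7, 23, 29, 9, 27, 8, 33, 20, 15]
arr[2]=29 > 15: no swap
arr[3]=9 <= 15: swap with position 1, array becomes [7, 9, 29, 23, 27, 8, 33, 20, 15]
arr[4]=27 > 15: no swap
arr[5]=8 <= 15: swap with position 2, array becomes [7, 9, 8, 23, 27, 29, 33, 20, 15]
arr[6]=33 > 15: no swap
arr[7]=20 > 15: no swap

Place pivot at position 3: [7, 9, 8, 15, 27, 29, 33, 20, 23]
Pivot position: 3

After partitioning with pivot 15, the array becomes [7, 9, 8, 15, 27, 29, 33, 20, 23]. The pivot is placed at index 3. All elements to the left of the pivot are <= 15, and all elements to the right are > 15.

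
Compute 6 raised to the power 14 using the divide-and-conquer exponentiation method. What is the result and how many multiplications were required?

Computing 6^14 by squaring (build up from 6^1; each line after the first costs one multiplication):

6^1 = 6
6^2 = (6^1)^2 = 6^2 = 36
6^3 = 6 * 6^2 = 6 * 36 = 216
6^6 = (6^3)^2 = 216^2 = 46656
6^7 = 6 * 6^6 = 6 * 46656 = 279936
6^14 = (6^7)^2 = 279936^2 = 78364164096

Result: 78364164096
Multiplications needed: 5 (5 lines after 6^1)

6^14 = 78364164096. Using exponentiation by squaring, this requires 5 multiplications. The key idea: if the exponent is even, square the half-power; if odd, multiply by the base once.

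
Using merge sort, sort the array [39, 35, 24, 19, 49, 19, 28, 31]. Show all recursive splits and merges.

Merge sort trace:

Split: [39, 35, 24, 19, 49, 19, 28, 31] -> [39, 35, 24, 19] and [49, 19, 28, 31]
  Split: [39, 35, 24, 19] -> [39, 35] and [24, 19]
    Split: [39, 35] -> [39] and [35]
    Merge: [39] + [35] -> [35, 39]
    Split: [24, 19] -> [24] and [19]
    Merge: [24] + [19] -> [19, 24]
  Merge: [35, 39] + [19, 24] -> [19, 24, 35, 39]
  Split: [49, 19, 28, 31] -> [49, 19] and [28, 31]
    Split: [49, 19] -> [49] and [19]
    Merge: [49] + [19] -> [19, 49]
    Split: [28, 31] -> [28] and [31]
    Merge: [28] + [31] -> [28, 31]
  Merge: [19, 49] + [28, 31] -> [19, 28, 31, 49]
Merge: [19, 24, 35, 39] + [19, 28, 31, 49] -> [19, 19, 24, 28, 31, 35, 39, 49]

Final sorted array: [19, 19, 24, 28, 31, 35, 39, 49]

The merge sort proceeds by recursively splitting the array and merging sorted halves.
After all merges, the sorted array is [19, 19, 24, 28, 31, 35, 39, 49].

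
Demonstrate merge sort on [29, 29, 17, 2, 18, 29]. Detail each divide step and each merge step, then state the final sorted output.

Merge sort trace:

Split: [29, 29, 17, 2, 18, 29] -> [29, 29, 17] and [2, 18, 29]
  Split: [29, 29, 17] -> [29] and [29, 17]
    Split: [29, 17] -> [29] and [17]
    Merge: [29] + [17] -> [17, 29]
  Merge: [29] + [17, 29] -> [17, 29, 29]
  Split: [2, 18, 29] -> [2] and [18, 29]
    Split: [18, 29] -> [18] and [29]
    Merge: [18] + [29] -> [18, 29]
  Merge: [2] + [18, 29] -> [2, 18, 29]
Merge: [17, 29, 29] + [2, 18, 29] -> [2, 17, 18, 29, 29, 29]

Final sorted array: [2, 17, 18, 29, 29, 29]

The merge sort proceeds by recursively splitting the array and merging sorted halves.
After all merges, the sorted array is [2, 17, 18, 29, 29, 29].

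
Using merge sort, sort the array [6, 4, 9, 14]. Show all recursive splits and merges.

Merge sort trace:

Split: [6, 4, 9, 14] -> [6, 4] and [9, 14]
  Split: [6, 4] -> [6] and [4]
  Merge: [6] + [4] -> [4, 6]
  Split: [9, 14] -> [9] and [14]
  Merge: [9] + [14] -> [9, 14]
Merge: [4, 6] + [9, 14] -> [4, 6, 9, 14]

Final sorted array: [4, 6, 9, 14]

The merge sort proceeds by recursively splitting the array and merging sorted halves.
After all merges, the sorted array is [4, 6, 9, 14].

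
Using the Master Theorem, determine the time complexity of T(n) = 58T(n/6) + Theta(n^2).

Master Theorem for T(n) = 58T(n/6) + O(n^2):

a = 58, b = 6, c = 2
log_b(a) = log_6(58) = 2.2662

Case 1: c = 2 < log_6(58) = 2.2662
T(n) = O(n^(log_6 58))

For T(n) = 58T(n/6) + O(n^2): log_6(58) = 2.2662. This is Case 1 of the Master Theorem (c < log_b(a), work dominated by leaves), giving O(n^(log_6 58)).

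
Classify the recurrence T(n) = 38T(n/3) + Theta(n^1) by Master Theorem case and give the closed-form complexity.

Master Theorem for T(n) = 38T(n/3) + O(n^1):

a = 38, b = 3, c = 1
log_b(a) = log_3(38) = 3.3111

Case 1: c = 1 < log_3(38) = 3.3111
T(n) = O(n^(log_3 38))

For T(n) = 38T(n/3) + O(n^1): log_3(38) = 3.3111. This is Case 1 of the Master Theorem (c < log_b(a), work dominated by leaves), giving O(n^(log_3 38)).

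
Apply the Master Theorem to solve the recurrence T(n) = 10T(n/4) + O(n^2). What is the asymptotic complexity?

Master Theorem for T(n) = 10T(n/4) + O(n^2):

a = 10, b = 4, c = 2
log_b(a) = log_4(10) = 1.6610

Case 3: c = 2 > log_4(10) = 1.6610
T(n) = O(n^2) = O(n^2)

For T(n) = 10T(n/4) + O(n^2): log_4(10) = 1.6610. This is Case 3 of the Master Theorem (c > log_b(a), work dominated by root), giving O(n^2).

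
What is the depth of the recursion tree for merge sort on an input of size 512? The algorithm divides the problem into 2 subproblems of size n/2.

For divide and conquer with division factor 2:

Problem sizes at each level:
Level 0: 512
Level 1: 256
Level 2: 128
Level 3: 64
Level 4: 32
Level 5: 16
Level 6: 8
Level 7: 4
Level 8: 2
Level 9: 1

The root is level 0 and the size-1 base case is level 9 (the tree spans levels 0 through 9, i.e. 10 levels counting the root), so the depth is the number of divisions: log_2(512) = 9

The recursion tree depth is log_2(512) = 9. At each level, the problem size is divided by 2, so it takes 9 divisions to reduce to a base case of size 1. The algorithm makes 2 recursive calls at each level.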